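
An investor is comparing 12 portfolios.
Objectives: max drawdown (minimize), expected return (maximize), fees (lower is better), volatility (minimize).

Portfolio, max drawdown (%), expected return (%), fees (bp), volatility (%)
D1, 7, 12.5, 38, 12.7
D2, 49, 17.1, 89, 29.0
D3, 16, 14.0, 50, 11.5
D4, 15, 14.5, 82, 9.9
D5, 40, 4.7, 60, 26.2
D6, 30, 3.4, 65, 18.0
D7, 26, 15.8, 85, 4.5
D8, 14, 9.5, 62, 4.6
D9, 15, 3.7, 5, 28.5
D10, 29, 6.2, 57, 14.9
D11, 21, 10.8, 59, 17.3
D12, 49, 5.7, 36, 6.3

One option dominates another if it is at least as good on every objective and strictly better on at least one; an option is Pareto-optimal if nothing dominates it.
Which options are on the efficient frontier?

D1: not dominated (best max drawdown).
D2: not dominated (best expected return).
D3: not dominated.
D4: not dominated.
D5: dominated by D1 (max drawdown 7≤40, expected return 12.5≥4.7, fees 38≤60, volatility 12.7≤26.2).
D6: dominated by D1 (max drawdown 7≤30, expected return 12.5≥3.4, fees 38≤65, volatility 12.7≤18.0).
D7: not dominated (best volatility).
D8: not dominated.
D9: not dominated (best fees).
D10: dominated by D1 (max drawdown 7≤29, expected return 12.5≥6.2, fees 38≤57, volatility 12.7≤14.9).
D11: dominated by D1 (max drawdown 7≤21, expected return 12.5≥10.8, fees 38≤59, volatility 12.7≤17.3).
D12: not dominated.

D1, D2, D3, D4, D7, D8, D9, D12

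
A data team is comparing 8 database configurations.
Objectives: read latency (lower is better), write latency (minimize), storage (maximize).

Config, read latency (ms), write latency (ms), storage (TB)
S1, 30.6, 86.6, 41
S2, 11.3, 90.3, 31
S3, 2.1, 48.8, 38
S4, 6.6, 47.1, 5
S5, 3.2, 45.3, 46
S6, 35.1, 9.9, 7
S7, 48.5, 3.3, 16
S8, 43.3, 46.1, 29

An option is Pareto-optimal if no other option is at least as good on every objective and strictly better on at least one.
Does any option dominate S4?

S5 vs S4: read latency 3.2≤6.6, write latency 45.3≤47.1, storage 46≥5 — S5 is at least as good on every objective and strictly better on at least one, so S5 dominates S4.

Yes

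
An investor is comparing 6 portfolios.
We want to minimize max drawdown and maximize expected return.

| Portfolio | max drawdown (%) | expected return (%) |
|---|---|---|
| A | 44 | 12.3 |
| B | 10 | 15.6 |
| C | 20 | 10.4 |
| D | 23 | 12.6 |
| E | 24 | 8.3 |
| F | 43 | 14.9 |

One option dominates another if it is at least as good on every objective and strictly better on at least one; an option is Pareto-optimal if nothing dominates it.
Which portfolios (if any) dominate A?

B: max drawdown 10≤44, expected return 15.6≥12.3 — dominates A.
D: max drawdown 23≤44, expected return 12.6≥12.3 — dominates A.
F: max drawdown 43≤44, expected return 14.9≥12.3 — dominates A.
Others (C, E) are each worse than A on at least one objective.

B, D, F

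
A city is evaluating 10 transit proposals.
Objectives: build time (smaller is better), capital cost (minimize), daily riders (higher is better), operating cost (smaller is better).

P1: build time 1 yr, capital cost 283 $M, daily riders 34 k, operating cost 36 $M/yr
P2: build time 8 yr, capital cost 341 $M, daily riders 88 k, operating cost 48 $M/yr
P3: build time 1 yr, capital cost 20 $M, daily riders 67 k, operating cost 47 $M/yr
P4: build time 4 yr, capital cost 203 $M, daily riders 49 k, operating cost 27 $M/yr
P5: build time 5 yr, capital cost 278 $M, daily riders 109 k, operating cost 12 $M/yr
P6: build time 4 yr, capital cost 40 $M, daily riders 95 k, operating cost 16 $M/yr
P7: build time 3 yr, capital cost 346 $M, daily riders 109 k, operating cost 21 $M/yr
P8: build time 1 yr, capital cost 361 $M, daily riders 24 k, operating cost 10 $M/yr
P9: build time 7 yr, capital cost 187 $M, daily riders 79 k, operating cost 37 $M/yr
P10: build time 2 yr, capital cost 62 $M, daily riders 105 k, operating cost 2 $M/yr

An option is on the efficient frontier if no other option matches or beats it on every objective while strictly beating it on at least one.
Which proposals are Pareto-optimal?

P1, P3, P5, P6, P7, P8, P10

P1: not dominated.
P2: dominated by P5 (build time 5≤8, capital cost 278≤341, daily riders 109≥88, operating cost 12≤48).
P3: not dominated (best capital cost).
P4: dominated by P6 (build time 4≤4, capital cost 40≤203, daily riders 95≥49, operating cost 16≤27).
P5: not dominated.
P6: not dominated.
P7: not dominated.
P8: not dominated.
P9: dominated by P6 (build time 4≤7, capital cost 40≤187, daily riders 95≥79, operating cost 16≤37).
P10: not dominated (best operating cost).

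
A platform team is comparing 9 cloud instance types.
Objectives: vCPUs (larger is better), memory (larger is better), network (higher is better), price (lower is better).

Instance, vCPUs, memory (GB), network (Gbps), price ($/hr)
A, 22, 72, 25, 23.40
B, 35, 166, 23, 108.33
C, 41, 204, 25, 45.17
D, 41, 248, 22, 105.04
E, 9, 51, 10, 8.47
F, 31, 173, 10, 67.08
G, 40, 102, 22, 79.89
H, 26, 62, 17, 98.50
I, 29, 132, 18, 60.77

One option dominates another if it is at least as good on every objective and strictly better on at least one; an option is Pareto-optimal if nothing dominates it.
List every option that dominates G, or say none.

C

C: vCPUs 41≥40, memory 204≥102, network 25≥22, price 45.17≤79.89 — dominates G.
Others (A, B, D, E, F, H, I) are each worse than G on at least one objective.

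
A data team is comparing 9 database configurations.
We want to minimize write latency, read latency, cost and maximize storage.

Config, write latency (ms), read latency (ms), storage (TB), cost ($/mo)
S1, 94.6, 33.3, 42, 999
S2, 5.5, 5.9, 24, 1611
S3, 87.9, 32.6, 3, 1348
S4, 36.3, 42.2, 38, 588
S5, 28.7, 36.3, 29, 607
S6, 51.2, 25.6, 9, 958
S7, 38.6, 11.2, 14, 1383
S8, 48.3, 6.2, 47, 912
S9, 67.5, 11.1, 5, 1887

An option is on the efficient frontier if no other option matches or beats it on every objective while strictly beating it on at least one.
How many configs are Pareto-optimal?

5

S1: dominated by S8 (write latency 48.3≤94.6, read latency 6.2≤33.3, storage 47≥42, cost 912≤999).
S2: not dominated (best write latency).
S3: dominated by S6 (write latency 51.2≤87.9, read latency 25.6≤32.6, storage 9≥3, cost 958≤1348).
S4: not dominated (best cost).
S5: not dominated.
S6: dominated by S8 (write latency 48.3≤51.2, read latency 6.2≤25.6, storage 47≥9, cost 912≤958).
S7: not dominated.
S8: not dominated (best storage).
S9: dominated by S2 (write latency 5.5≤67.5, read latency 5.9≤11.1, storage 24≥5, cost 1611≤1887).
Pareto-optimal: S2, S4, S5, S7, S8 → 5.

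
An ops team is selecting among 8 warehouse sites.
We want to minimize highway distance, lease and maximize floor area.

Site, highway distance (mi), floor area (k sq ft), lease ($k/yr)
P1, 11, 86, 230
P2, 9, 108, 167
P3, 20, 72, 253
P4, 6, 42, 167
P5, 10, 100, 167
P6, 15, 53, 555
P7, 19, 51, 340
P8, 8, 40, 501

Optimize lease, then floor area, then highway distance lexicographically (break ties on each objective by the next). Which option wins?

P2

First minimize lease: best is 167, kept {P2, P4, P5}.
Then maximize floor area: best is 108, kept {P2}.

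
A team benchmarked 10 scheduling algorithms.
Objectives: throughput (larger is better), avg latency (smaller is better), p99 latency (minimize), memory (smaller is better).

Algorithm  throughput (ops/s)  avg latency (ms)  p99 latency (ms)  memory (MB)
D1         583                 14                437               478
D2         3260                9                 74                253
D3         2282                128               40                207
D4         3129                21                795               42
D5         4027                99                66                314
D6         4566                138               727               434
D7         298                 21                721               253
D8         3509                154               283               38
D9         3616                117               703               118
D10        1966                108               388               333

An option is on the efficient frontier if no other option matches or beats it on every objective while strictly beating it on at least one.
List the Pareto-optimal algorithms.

D2, D3, D4, D5, D6, D8, D9

D1: dominated by D2 (throughput 3260≥583, avg latency 9≤14, p99 latency 74≤437, memory 253≤478).
D2: not dominated (best avg latency).
D3: not dominated (best p99 latency).
D4: not dominated.
D5: not dominated.
D6: not dominated (best throughput).
D7: dominated by D2 (throughput 3260≥298, avg latency 9≤21, p99 latency 74≤721, memory 253≤253).
D8: not dominated (best memory).
D9: not dominated.
D10: dominated by D2 (throughput 3260≥1966, avg latency 9≤108, p99 latency 74≤388, memory 253≤333).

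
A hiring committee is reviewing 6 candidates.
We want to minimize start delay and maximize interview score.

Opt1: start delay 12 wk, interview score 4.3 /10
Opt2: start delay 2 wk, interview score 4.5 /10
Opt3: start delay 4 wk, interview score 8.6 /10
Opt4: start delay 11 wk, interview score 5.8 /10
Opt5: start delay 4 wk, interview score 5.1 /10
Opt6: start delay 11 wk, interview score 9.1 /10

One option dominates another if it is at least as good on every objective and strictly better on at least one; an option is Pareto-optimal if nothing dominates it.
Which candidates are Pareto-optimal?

Opt1: dominated by Opt2 (start delay 2≤12, interview score 4.5≥4.3).
Opt2: not dominated (best start delay).
Opt3: not dominated.
Opt4: dominated by Opt3 (start delay 4≤11, interview score 8.6≥5.8).
Opt5: dominated by Opt3 (start delay 4≤4, interview score 8.6≥5.1).
Opt6: not dominated (best interview score).

Opt2, Opt3, Opt6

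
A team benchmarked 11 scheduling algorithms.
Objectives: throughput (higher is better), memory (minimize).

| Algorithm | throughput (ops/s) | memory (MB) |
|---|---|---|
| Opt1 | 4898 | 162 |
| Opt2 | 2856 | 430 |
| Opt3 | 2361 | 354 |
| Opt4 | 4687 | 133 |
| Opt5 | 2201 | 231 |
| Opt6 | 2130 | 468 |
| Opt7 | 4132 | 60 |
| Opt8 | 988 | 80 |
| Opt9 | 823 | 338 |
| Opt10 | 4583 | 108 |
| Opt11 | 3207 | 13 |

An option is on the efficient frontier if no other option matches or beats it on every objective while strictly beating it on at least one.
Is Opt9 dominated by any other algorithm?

Yes

Opt1 vs Opt9: throughput 4898≥823, memory 162≤338 — Opt1 is at least as good on every objective and strictly better on at least one, so Opt1 dominates Opt9.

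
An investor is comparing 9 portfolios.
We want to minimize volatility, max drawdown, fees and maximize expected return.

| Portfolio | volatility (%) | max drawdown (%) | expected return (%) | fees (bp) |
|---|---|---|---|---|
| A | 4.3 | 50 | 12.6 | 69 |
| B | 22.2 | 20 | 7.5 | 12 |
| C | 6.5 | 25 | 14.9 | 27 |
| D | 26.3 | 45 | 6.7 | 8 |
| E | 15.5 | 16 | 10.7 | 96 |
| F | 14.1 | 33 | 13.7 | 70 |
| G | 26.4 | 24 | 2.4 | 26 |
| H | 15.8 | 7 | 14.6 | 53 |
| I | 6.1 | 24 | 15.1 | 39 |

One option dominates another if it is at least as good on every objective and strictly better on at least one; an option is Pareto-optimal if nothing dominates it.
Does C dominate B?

No

C vs B: C is worse on max drawdown (25 vs 20), so it does not dominate B.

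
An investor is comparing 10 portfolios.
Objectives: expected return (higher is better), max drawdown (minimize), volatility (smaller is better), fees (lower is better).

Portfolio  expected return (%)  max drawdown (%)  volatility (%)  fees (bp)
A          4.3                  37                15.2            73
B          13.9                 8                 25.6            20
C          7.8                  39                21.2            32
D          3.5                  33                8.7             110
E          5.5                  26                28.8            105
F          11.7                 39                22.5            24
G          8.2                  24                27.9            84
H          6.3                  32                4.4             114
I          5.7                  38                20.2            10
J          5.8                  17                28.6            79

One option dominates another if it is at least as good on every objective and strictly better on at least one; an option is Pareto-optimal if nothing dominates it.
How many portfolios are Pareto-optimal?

7

A: not dominated.
B: not dominated (best expected return).
C: not dominated.
D: not dominated.
E: dominated by B (expected return 13.9≥5.5, max drawdown 8≤26, volatility 25.6≤28.8, fees 20≤105).
F: not dominated.
G: dominated by B (expected return 13.9≥8.2, max drawdown 8≤24, volatility 25.6≤27.9, fees 20≤84).
H: not dominated (best volatility).
I: not dominated (best fees).
J: dominated by B (expected return 13.9≥5.8, max drawdown 8≤17, volatility 25.6≤28.6, fees 20≤79).
Pareto-optimal: A, B, C, D, F, H, I → 7.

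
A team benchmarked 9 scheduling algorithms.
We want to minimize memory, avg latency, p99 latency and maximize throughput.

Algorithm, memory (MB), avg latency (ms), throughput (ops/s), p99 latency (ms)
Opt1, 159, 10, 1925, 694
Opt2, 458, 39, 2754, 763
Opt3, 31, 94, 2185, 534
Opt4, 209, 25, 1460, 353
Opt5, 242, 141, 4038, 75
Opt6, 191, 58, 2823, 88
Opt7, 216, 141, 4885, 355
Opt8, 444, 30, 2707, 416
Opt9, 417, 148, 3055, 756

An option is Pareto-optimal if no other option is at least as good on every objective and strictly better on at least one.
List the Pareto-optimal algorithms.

Opt1: not dominated (best avg latency).
Opt2: not dominated.
Opt3: not dominated (best memory).
Opt4: not dominated.
Opt5: not dominated (best p99 latency).
Opt6: not dominated.
Opt7: not dominated (best throughput).
Opt8: not dominated.
Opt9: dominated by Opt5 (memory 242≤417, avg latency 141≤148, throughput 4038≥3055, p99 latency 75≤756).

Opt1, Opt2, Opt3, Opt4, Opt5, Opt6, Opt7, Opt8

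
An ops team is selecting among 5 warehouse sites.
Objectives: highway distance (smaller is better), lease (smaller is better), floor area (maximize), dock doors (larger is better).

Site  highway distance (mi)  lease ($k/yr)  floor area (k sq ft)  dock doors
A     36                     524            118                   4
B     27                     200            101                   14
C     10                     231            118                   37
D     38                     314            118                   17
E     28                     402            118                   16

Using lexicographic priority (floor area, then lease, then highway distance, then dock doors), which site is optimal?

C

First maximize floor area: best is 118, kept {A, C, D, E}.
Then minimize lease: best is 231, kept {C}.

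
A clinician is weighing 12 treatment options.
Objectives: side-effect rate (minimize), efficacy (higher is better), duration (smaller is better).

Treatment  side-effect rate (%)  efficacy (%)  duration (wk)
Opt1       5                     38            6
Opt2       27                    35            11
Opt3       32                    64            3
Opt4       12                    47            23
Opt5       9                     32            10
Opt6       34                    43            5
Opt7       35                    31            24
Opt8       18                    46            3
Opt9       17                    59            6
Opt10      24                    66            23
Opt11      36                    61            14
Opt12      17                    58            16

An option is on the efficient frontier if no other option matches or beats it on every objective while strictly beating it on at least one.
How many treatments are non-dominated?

6

Opt1: not dominated (best side-effect rate).
Opt2: dominated by Opt1 (side-effect rate 5≤27, efficacy 38≥35, duration 6≤11).
Opt3: not dominated.
Opt4: not dominated.
Opt5: dominated by Opt1 (side-effect rate 5≤9, efficacy 38≥32, duration 6≤10).
Opt6: dominated by Opt3 (side-effect rate 32≤34, efficacy 64≥43, duration 3≤5).
Opt7: dominated by Opt1 (side-effect rate 5≤35, efficacy 38≥31, duration 6≤24).
Opt8: not dominated.
Opt9: not dominated.
Opt10: not dominated (best efficacy).
Opt11: dominated by Opt3 (side-effect rate 32≤36, efficacy 64≥61, duration 3≤14).
Opt12: dominated by Opt9 (side-effect rate 17≤17, efficacy 59≥58, duration 6≤16).
Pareto-optimal: Opt1, Opt3, Opt4, Opt8, Opt9, Opt10 → 6.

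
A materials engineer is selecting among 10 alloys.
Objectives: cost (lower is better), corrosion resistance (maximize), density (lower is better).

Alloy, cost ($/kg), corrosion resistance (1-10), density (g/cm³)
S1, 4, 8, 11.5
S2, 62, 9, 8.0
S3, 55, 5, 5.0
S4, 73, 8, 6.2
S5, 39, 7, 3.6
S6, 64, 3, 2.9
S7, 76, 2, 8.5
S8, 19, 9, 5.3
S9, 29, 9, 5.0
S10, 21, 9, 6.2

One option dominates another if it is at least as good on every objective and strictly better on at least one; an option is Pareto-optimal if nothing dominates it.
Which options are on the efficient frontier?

S1: not dominated (best cost).
S2: dominated by S8 (cost 19≤62, corrosion resistance 9≥9, density 5.3≤8.0).
S3: dominated by S5 (cost 39≤55, corrosion resistance 7≥5, density 3.6≤5.0).
S4: dominated by S8 (cost 19≤73, corrosion resistance 9≥8, density 5.3≤6.2).
S5: not dominated.
S6: not dominated (best density).
S7: dominated by S2 (cost 62≤76, corrosion resistance 9≥2, density 8.0≤8.5).
S8: not dominated.
S9: not dominated.
S10: dominated by S8 (cost 19≤21, corrosion resistance 9≥9, density 5.3≤6.2).

S1, S5, S6, S8, S9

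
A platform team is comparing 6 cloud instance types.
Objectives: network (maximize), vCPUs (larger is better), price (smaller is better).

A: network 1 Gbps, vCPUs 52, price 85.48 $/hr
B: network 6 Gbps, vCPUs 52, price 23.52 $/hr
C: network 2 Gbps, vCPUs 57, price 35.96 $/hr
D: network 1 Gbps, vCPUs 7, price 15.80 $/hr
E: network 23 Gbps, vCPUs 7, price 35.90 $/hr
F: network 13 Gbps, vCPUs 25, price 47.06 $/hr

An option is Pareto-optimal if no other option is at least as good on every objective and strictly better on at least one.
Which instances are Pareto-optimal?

B, C, D, E, F

A: dominated by B (network 6≥1, vCPUs 52≥52, price 23.52≤85.48).
B: not dominated.
C: not dominated (best vCPUs).
D: not dominated (best price).
E: not dominated (best network).
F: not dominated.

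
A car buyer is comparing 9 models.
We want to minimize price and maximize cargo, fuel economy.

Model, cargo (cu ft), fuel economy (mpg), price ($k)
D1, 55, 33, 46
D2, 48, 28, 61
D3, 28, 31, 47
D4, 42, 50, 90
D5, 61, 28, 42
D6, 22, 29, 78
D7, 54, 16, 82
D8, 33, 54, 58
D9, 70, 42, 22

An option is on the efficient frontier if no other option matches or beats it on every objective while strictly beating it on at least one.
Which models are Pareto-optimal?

D1: dominated by D9 (cargo 70≥55, fuel economy 42≥33, price 22≤46).
D2: dominated by D1 (cargo 55≥48, fuel economy 33≥28, price 46≤61).
D3: dominated by D1 (cargo 55≥28, fuel economy 33≥31, price 46≤47).
D4: not dominated.
D5: dominated by D9 (cargo 70≥61, fuel economy 42≥28, price 22≤42).
D6: dominated by D1 (cargo 55≥22, fuel economy 33≥29, price 46≤78).
D7: dominated by D1 (cargo 55≥54, fuel economy 33≥16, price 46≤82).
D8: not dominated (best fuel economy).
D9: not dominated (best cargo).

D4, D8, D9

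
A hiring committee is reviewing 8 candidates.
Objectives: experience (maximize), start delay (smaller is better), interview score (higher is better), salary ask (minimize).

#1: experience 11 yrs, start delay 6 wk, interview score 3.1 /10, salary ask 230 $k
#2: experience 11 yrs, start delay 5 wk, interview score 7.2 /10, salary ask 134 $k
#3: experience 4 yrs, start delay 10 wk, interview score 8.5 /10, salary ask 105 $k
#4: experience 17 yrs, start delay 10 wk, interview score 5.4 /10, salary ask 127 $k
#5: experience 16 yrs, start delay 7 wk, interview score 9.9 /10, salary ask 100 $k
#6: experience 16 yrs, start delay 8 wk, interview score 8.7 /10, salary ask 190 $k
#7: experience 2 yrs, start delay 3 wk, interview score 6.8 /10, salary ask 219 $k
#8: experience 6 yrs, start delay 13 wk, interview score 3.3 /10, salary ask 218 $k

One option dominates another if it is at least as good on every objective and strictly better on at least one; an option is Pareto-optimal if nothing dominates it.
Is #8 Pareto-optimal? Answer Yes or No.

No

#2 vs #8: experience 11≥6, start delay 5≤13, interview score 7.2≥3.3, salary ask 134≤218 — #2 is at least as good on every objective and strictly better on at least one, so #2 dominates #8.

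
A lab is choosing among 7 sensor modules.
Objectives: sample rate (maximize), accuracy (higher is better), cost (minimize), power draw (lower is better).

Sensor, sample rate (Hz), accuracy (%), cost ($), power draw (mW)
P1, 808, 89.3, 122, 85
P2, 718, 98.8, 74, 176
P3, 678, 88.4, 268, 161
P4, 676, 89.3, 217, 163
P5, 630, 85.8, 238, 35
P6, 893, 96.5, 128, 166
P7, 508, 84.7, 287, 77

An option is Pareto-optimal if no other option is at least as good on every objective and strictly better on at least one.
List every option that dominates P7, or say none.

P5: sample rate 630≥508, accuracy 85.8≥84.7, cost 238≤287, power draw 35≤77 — dominates P7.
Others (P1, P2, P3, P4, P6) are each worse than P7 on at least one objective.

P5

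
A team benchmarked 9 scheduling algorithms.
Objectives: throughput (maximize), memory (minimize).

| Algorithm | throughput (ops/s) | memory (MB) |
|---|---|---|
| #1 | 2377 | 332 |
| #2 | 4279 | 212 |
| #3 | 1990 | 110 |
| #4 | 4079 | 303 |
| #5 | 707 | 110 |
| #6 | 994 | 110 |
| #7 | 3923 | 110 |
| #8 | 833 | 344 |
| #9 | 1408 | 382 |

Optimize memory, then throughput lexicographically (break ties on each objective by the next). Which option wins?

First minimize memory: best is 110, kept {#3, #5, #6, #7}.
Then maximize throughput: best is 3923, kept {#7}.

#7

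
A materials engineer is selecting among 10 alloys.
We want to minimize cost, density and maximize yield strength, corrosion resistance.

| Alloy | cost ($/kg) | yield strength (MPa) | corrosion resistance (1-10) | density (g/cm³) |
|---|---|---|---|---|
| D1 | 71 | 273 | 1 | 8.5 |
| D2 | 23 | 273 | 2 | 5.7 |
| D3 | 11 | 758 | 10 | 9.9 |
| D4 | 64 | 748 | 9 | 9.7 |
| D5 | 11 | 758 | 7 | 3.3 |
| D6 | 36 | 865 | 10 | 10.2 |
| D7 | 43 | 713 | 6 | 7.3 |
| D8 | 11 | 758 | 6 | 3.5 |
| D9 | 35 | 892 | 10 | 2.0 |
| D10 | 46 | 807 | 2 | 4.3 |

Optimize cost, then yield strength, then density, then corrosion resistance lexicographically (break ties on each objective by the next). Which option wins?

First minimize cost: best is 11, kept {D3, D5, D8}.
Then maximize yield strength: best is 758, kept {D3, D5, D8}.
Then minimize density: best is 3.3, kept {D5}.

D5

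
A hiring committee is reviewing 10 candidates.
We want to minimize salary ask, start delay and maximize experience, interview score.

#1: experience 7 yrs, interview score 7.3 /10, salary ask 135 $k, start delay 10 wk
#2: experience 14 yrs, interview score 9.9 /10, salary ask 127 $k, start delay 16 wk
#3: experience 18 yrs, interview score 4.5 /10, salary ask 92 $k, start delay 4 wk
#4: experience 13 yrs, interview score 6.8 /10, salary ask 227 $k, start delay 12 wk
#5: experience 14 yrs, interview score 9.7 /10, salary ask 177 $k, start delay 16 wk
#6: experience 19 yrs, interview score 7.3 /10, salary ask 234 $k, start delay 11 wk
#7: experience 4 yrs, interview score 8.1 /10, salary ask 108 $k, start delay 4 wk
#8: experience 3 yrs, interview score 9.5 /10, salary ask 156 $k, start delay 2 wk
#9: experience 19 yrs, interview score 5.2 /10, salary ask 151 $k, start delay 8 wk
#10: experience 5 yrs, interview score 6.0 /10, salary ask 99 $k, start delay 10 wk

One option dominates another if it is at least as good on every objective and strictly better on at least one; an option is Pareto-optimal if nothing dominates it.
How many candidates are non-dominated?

9

#1: not dominated.
#2: not dominated (best interview score).
#3: not dominated (best salary ask).
#4: not dominated.
#5: dominated by #2 (experience 14≥14, interview score 9.9≥9.7, salary ask 127≤177, start delay 16≤16).
#6: not dominated.
#7: not dominated.
#8: not dominated (best start delay).
#9: not dominated.
#10: not dominated.
Pareto-optimal: #1, #2, #3, #4, #6, #7, #8, #9, #10 → 9.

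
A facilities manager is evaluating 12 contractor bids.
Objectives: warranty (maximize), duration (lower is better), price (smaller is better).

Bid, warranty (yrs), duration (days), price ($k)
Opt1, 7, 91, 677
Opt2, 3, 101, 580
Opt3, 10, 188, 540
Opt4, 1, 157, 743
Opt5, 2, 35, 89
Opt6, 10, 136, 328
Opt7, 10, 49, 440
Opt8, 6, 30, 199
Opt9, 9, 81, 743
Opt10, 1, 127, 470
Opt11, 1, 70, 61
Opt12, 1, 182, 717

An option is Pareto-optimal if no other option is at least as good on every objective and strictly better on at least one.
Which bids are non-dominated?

Opt1: dominated by Opt7 (warranty 10≥7, duration 49≤91, price 440≤677).
Opt2: dominated by Opt7 (warranty 10≥3, duration 49≤101, price 440≤580).
Opt3: dominated by Opt6 (warranty 10≥10, duration 136≤188, price 328≤540).
Opt4: dominated by Opt1 (warranty 7≥1, duration 91≤157, price 677≤743).
Opt5: not dominated.
Opt6: not dominated.
Opt7: not dominated.
Opt8: not dominated (best duration).
Opt9: dominated by Opt7 (warranty 10≥9, duration 49≤81, price 440≤743).
Opt10: dominated by Opt5 (warranty 2≥1, duration 35≤127, price 89≤470).
Opt11: not dominated (best price).
Opt12: dominated by Opt1 (warranty 7≥1, duration 91≤182, price 677≤717).

Opt5, Opt6, Opt7, Opt8, Opt11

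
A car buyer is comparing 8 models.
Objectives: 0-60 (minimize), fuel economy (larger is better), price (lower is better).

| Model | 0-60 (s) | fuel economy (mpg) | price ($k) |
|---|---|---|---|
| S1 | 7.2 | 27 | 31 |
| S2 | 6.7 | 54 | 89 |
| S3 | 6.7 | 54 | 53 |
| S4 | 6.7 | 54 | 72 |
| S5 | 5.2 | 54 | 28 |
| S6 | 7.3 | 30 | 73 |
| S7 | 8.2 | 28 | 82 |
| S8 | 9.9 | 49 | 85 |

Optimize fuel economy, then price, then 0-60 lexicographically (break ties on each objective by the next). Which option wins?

S5

First maximize fuel economy: best is 54, kept {S2, S3, S4, S5}.
Then minimize price: best is 28, kept {S5}.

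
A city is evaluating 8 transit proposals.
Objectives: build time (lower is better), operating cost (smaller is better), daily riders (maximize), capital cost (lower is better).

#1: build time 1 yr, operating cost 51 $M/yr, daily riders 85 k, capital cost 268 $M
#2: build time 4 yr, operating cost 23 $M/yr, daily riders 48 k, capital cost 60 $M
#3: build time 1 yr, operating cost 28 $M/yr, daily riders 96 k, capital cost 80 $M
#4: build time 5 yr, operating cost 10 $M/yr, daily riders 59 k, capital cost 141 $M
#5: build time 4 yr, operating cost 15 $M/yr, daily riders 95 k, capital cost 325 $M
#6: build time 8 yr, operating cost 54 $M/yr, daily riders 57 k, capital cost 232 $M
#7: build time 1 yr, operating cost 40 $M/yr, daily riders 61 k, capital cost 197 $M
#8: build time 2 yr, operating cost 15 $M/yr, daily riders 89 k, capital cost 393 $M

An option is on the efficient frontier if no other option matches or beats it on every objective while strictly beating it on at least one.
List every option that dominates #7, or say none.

#3: build time 1≤1, operating cost 28≤40, daily riders 96≥61, capital cost 80≤197 — dominates #7.
Others (#1, #2, #4, #5, #6, #8) are each worse than #7 on at least one objective.

#3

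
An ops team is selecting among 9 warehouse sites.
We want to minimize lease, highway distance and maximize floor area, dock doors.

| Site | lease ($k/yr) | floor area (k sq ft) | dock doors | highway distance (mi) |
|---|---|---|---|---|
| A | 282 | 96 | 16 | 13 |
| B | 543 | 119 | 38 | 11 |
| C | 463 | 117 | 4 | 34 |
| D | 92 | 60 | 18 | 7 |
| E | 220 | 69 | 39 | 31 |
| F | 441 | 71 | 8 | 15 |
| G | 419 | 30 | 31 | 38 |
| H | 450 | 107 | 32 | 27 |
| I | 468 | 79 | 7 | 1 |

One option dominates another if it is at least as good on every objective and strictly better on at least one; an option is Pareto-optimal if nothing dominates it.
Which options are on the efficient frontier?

A: not dominated.
B: not dominated (best floor area).
C: not dominated.
D: not dominated (best lease).
E: not dominated (best dock doors).
F: dominated by A (lease 282≤441, floor area 96≥71, dock doors 16≥8, highway distance 13≤15).
G: dominated by E (lease 220≤419, floor area 69≥30, dock doors 39≥31, highway distance 31≤38).
H: not dominated.
I: not dominated (best highway distance).

A, B, C, D, E, H, I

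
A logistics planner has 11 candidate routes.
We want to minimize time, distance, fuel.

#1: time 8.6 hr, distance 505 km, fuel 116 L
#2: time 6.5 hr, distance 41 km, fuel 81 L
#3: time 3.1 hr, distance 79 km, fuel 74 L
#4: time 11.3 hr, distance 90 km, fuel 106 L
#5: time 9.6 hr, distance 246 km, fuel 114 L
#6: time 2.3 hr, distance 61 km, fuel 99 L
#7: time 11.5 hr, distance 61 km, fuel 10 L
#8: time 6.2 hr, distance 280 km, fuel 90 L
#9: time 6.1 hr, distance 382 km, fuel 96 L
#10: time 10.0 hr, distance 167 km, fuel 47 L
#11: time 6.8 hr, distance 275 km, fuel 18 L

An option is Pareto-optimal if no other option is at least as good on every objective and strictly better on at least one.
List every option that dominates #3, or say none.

#1: worse on time (8.6 vs 3.1).
#2: worse on time (6.5 vs 3.1).
#4: worse on time (11.3 vs 3.1).
#5: worse on time (9.6 vs 3.1).
#6: worse on fuel (99 vs 74).
#7: worse on time (11.5 vs 3.1).
#8: worse on time (6.2 vs 3.1).
#9: worse on time (6.1 vs 3.1).
#10: worse on time (10.0 vs 3.1).
#11: worse on time (6.8 vs 3.1).
No option dominates #3.

none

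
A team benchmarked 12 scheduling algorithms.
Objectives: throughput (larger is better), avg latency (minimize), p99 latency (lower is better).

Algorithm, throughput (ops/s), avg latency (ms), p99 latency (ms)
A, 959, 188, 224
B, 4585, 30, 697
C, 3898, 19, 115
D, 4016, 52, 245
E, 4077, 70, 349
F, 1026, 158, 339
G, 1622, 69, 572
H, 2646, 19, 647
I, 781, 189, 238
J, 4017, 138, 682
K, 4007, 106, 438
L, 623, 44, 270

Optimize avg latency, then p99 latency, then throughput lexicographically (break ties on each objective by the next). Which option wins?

First minimize avg latency: best is 19, kept {C, H}.
Then minimize p99 latency: best is 115, kept {C}.

C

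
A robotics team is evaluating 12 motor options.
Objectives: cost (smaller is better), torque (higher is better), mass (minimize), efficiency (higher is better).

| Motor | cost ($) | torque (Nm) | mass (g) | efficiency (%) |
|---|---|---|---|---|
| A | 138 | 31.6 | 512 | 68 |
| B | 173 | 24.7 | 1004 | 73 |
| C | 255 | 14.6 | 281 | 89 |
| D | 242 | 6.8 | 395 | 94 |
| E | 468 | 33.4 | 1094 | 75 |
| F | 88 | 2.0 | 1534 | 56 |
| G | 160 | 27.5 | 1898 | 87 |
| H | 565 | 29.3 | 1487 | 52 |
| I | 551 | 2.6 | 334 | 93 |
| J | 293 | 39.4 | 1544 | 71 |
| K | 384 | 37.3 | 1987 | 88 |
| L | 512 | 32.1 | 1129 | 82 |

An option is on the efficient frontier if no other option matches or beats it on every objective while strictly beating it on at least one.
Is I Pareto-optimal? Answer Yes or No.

A: worse on mass (512 vs 334).
B: worse on mass (1004 vs 334).
C: worse on efficiency (89 vs 93).
D: worse on mass (395 vs 334).
E: worse on mass (1094 vs 334).
F: worse on torque (2.0 vs 2.6).
G: worse on mass (1898 vs 334).
H: worse on cost (565 vs 551).
J: worse on mass (1544 vs 334).
K: worse on mass (1987 vs 334).
L: worse on mass (1129 vs 334).
No option is at least as good as I on every objective and strictly better on one.

Yes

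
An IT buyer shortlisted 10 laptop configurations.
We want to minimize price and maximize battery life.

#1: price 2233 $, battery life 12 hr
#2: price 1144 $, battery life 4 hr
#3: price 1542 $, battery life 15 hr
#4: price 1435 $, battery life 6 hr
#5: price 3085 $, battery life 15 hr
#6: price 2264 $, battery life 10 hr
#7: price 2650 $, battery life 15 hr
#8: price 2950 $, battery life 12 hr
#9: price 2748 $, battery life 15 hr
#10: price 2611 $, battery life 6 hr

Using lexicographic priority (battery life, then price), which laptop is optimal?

#3

First maximize battery life: best is 15, kept {#3, #5, #7, #9}.
Then minimize price: best is 1542, kept {#3}.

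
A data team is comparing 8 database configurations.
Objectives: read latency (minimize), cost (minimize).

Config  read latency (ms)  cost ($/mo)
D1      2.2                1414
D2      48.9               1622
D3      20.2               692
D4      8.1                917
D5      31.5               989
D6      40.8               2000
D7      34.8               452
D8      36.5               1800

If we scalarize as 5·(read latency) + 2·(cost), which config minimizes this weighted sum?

D1: 5·2.2 + 2·1414 = 2839.0
D2: 5·48.9 + 2·1622 = 3488.5
D3: 5·20.2 + 2·692 = 1485.0
D4: 5·8.1 + 2·917 = 1874.5
D5: 5·31.5 + 2·989 = 2135.5
D6: 5·40.8 + 2·2000 = 4204.0
D7: 5·34.8 + 2·452 = 1078.0
D8: 5·36.5 + 2·1800 = 3782.5
Lowest: D7 at 1078.0.

D7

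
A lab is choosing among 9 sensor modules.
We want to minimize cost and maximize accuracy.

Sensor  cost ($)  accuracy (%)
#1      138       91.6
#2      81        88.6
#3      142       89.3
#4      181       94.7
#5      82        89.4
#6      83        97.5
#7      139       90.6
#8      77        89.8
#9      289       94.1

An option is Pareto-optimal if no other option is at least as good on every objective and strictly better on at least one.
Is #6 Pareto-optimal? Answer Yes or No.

Yes

#1: worse on cost (138 vs 83).
#2: worse on accuracy (88.6 vs 97.5).
#3: worse on cost (142 vs 83).
#4: worse on cost (181 vs 83).
#5: worse on accuracy (89.4 vs 97.5).
#7: worse on cost (139 vs 83).
#8: worse on accuracy (89.8 vs 97.5).
#9: worse on cost (289 vs 83).
No option is at least as good as #6 on every objective and strictly better on one.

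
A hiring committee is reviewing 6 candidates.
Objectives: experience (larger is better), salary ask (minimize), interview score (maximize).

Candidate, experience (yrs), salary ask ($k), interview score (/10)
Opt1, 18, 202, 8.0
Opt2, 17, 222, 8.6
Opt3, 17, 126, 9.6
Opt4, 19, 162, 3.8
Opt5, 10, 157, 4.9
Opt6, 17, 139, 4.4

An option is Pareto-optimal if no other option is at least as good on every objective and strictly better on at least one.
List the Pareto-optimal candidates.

Opt1, Opt3, Opt4

Opt1: not dominated.
Opt2: dominated by Opt3 (experience 17≥17, salary ask 126≤222, interview score 9.6≥8.6).
Opt3: not dominated (best salary ask).
Opt4: not dominated (best experience).
Opt5: dominated by Opt3 (experience 17≥10, salary ask 126≤157, interview score 9.6≥4.9).
Opt6: dominated by Opt3 (experience 17≥17, salary ask 126≤139, interview score 9.6≥4.4).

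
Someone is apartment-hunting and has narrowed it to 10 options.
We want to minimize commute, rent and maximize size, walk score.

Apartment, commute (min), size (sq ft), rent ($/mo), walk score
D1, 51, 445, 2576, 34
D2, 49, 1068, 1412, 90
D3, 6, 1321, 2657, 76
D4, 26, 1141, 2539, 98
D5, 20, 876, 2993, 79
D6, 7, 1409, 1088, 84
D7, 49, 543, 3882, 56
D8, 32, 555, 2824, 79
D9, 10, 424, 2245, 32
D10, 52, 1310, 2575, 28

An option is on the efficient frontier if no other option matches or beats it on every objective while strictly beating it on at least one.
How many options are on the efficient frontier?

D1: dominated by D2 (commute 49≤51, size 1068≥445, rent 1412≤2576, walk score 90≥34).
D2: not dominated.
D3: not dominated (best commute).
D4: not dominated (best walk score).
D5: dominated by D6 (commute 7≤20, size 1409≥876, rent 1088≤2993, walk score 84≥79).
D6: not dominated (best size).
D7: dominated by D2 (commute 49≤49, size 1068≥543, rent 1412≤3882, walk score 90≥56).
D8: dominated by D4 (commute 26≤32, size 1141≥555, rent 2539≤2824, walk score 98≥79).
D9: dominated by D6 (commute 7≤10, size 1409≥424, rent 1088≤2245, walk score 84≥32).
D10: dominated by D6 (commute 7≤52, size 1409≥1310, rent 1088≤2575, walk score 84≥28).
Pareto-optimal: D2, D3, D4, D6 → 4.

4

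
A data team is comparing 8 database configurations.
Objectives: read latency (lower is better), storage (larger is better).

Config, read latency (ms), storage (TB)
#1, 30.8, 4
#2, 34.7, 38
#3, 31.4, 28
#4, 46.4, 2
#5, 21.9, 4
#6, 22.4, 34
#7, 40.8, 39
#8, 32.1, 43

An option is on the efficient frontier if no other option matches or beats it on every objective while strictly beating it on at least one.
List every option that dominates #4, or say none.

#1, #2, #3, #5, #6, #7, #8

#1: read latency 30.8≤46.4, storage 4≥2 — dominates #4.
#2: read latency 34.7≤46.4, storage 38≥2 — dominates #4.
#3: read latency 31.4≤46.4, storage 28≥2 — dominates #4.
#5: read latency 21.9≤46.4, storage 4≥2 — dominates #4.
#6: read latency 22.4≤46.4, storage 34≥2 — dominates #4.
#7: read latency 40.8≤46.4, storage 39≥2 — dominates #4.
#8: read latency 32.1≤46.4, storage 43≥2 — dominates #4.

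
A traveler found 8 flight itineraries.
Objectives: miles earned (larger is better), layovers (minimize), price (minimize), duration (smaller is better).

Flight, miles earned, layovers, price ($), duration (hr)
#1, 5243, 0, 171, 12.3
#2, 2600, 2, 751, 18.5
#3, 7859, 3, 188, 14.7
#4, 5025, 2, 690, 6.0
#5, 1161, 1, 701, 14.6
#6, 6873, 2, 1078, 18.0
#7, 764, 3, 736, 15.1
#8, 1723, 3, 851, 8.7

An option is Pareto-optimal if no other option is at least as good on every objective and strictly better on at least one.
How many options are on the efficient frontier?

4

#1: not dominated (best layovers).
#2: dominated by #1 (miles earned 5243≥2600, layovers 0≤2, price 171≤751, duration 12.3≤18.5).
#3: not dominated (best miles earned).
#4: not dominated (best duration).
#5: dominated by #1 (miles earned 5243≥1161, layovers 0≤1, price 171≤701, duration 12.3≤14.6).
#6: not dominated.
#7: dominated by #1 (miles earned 5243≥764, layovers 0≤3, price 171≤736, duration 12.3≤15.1).
#8: dominated by #4 (miles earned 5025≥1723, layovers 2≤3, price 690≤851, duration 6.0≤8.7).
Pareto-optimal: #1, #3, #4, #6 → 4.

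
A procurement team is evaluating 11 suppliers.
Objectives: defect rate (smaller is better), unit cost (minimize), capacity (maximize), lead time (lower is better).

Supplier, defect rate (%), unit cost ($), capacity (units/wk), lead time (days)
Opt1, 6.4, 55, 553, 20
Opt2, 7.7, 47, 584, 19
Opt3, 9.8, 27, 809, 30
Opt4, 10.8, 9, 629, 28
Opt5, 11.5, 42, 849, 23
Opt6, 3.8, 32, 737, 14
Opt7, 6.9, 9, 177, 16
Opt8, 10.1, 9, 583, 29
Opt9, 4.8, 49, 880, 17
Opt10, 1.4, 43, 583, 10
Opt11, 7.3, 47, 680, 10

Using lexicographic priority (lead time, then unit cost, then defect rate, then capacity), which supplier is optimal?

First minimize lead time: best is 10, kept {Opt10, Opt11}.
Then minimize unit cost: best is 43, kept {Opt10}.

Opt10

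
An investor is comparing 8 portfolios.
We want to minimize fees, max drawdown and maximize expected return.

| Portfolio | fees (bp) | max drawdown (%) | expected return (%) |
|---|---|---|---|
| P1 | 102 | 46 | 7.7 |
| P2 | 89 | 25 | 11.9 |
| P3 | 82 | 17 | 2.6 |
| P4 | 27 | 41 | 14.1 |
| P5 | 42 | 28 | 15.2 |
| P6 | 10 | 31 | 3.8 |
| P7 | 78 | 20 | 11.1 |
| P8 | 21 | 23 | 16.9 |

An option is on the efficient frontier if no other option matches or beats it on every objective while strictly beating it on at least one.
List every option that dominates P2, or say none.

P8: fees 21≤89, max drawdown 23≤25, expected return 16.9≥11.9 — dominates P2.
Others (P1, P3, P4, P5, P6, P7) are each worse than P2 on at least one objective.

P8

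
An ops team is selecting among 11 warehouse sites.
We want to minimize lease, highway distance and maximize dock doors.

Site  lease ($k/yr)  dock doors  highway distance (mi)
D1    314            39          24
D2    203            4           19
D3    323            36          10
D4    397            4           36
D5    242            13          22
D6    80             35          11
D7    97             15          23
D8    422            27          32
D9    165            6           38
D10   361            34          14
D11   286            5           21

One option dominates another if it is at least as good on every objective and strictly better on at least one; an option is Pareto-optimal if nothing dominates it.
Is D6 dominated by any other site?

No

D1: worse on lease (314 vs 80).
D2: worse on lease (203 vs 80).
D3: worse on lease (323 vs 80).
D4: worse on lease (397 vs 80).
D5: worse on lease (242 vs 80).
D7: worse on lease (97 vs 80).
D8: worse on lease (422 vs 80).
D9: worse on lease (165 vs 80).
D10: worse on lease (361 vs 80).
D11: worse on lease (286 vs 80).
No option is at least as good as D6 on every objective and strictly better on one.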